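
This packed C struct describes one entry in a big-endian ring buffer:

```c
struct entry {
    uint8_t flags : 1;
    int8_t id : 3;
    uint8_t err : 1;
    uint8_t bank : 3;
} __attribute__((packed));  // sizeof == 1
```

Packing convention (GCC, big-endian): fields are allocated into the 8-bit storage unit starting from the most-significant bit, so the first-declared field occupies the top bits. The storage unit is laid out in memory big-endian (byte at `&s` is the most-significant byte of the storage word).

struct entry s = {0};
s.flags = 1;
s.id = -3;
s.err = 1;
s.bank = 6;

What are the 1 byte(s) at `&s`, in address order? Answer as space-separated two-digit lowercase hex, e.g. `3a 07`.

flags (1b) val=1 bits=0x1 at bit 7: 0x80
id (3b) val=-3 bits=0x5 at bit 4: 0xd0
err (1b) val=1 bits=0x1 at bit 3: 0xd8
bank (3b) val=6 bits=0x6 at bit 0: 0xde
word = 0xde → big-endian bytes:
  [0]=0xde

de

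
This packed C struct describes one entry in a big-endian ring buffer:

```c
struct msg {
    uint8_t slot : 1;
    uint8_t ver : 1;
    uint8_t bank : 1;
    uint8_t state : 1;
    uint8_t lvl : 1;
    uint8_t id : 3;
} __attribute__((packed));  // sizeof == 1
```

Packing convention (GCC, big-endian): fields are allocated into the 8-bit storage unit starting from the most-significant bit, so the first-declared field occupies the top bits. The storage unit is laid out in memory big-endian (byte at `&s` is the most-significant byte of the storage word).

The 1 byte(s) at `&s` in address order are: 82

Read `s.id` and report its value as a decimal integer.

2

[0]=0x82 (big-endian) → word 0x82
slot:1 @ bit 7 → (0x82>>7)&0x1 = 0x1
ver:1 @ bit 6 → (0x82>>6)&0x1 = 0x0
bank:1 @ bit 5 → (0x82>>5)&0x1 = 0x0
state:1 @ bit 4 → (0x82>>4)&0x1 = 0x0
lvl:1 @ bit 3 → (0x82>>3)&0x1 = 0x0
id:3 @ bit 0 → (0x82>>0)&0x7 = 0x2  ←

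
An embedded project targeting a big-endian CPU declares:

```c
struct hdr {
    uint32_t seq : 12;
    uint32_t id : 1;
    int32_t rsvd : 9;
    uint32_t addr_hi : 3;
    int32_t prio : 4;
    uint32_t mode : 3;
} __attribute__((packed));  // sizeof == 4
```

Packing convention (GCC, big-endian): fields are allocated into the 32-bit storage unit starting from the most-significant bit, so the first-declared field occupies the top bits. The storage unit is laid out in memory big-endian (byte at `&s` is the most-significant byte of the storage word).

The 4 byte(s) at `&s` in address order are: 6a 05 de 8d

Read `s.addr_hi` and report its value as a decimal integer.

[0]=0x6a [1]=0x05 [2]=0xde [3]=0x8d (big-endian) → word 0x6a05de8d
seq [20+:12] = (word>>20) & 0xfff = 1696
id [19+:1] = (word>>19) & 0x1 = 0
rsvd [10+:9] = (word>>10) & 0x1ff = 375
addr_hi [7+:3] = (word>>7) & 0x7 = 5  ←
prio [3+:4] = (word>>3) & 0xf = 1
mode [0+:3] = (word>>0) & 0x7 = 5

5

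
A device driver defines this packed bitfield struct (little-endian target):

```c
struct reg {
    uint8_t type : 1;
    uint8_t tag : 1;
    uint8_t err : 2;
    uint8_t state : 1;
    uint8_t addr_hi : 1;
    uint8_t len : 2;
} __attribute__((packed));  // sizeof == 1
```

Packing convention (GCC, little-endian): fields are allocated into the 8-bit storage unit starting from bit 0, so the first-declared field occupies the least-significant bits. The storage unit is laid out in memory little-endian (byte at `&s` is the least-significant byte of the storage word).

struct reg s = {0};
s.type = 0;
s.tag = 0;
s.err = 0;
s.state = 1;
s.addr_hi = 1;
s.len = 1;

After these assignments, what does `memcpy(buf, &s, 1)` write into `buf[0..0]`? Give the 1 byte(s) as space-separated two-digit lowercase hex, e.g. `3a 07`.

70

[0+:1] type=0 & 0x1 = 0x0; word=0x00
[1+:1] tag=0 & 0x1 = 0x0; word=0x00
[2+:2] err=0 & 0x3 = 0x0; word=0x00
[4+:1] state=1 & 0x1 = 0x1; word=0x10
[5+:1] addr_hi=1 & 0x1 = 0x1; word=0x30
[6+:2] len=1 & 0x3 = 0x1; word=0x70
word = 0x70 → little-endian bytes:
  [0]=0x70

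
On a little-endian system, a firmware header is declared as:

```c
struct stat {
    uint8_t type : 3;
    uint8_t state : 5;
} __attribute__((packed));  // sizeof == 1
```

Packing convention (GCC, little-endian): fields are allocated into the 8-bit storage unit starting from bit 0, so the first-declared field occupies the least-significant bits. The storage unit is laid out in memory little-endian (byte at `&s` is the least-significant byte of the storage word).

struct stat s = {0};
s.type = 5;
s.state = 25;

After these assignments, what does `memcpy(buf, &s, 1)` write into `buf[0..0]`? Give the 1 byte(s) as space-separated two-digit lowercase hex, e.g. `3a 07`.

type:3 = 5 → 0x5 << 0 → word 0x05
state:5 = 25 → 0x19 << 3 → word 0xcd
word = 0xcd → little-endian bytes:
  [0]=0xcd

cd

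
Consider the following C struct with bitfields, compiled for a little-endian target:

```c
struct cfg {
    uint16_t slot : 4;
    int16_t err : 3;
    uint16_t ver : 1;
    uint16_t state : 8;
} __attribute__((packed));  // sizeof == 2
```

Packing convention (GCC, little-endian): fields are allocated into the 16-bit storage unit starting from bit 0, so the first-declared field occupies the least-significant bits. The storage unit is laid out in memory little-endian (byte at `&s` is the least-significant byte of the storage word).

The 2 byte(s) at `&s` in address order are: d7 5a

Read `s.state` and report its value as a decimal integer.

[0]=0xd7 [1]=0x5a (little-endian) → word 0x5ad7
slot:4 @ bit 0 → (0x5ad7>>0)&0xf = 0x7
err:3 @ bit 4 → (0x5ad7>>4)&0x7 = 0x5
ver:1 @ bit 7 → (0x5ad7>>7)&0x1 = 0x1
state:8 @ bit 8 → (0x5ad7>>8)&0xff = 0x5a  ←

90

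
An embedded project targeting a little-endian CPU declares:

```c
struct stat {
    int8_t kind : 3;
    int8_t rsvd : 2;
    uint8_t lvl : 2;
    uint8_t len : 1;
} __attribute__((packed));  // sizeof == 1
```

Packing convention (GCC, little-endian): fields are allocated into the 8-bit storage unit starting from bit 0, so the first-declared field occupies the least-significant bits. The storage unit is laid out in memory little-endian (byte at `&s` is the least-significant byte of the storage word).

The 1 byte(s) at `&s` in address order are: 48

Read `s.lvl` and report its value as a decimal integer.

2

[0]=0x48 (little-endian) → word 0x48
kind:3 @ bit 0 → (0x48>>0)&0x7 = 0x0
rsvd:2 @ bit 3 → (0x48>>3)&0x3 = 0x1
lvl:2 @ bit 5 → (0x48>>5)&0x3 = 0x2  ←
len:1 @ bit 7 → (0x48>>7)&0x1 = 0x0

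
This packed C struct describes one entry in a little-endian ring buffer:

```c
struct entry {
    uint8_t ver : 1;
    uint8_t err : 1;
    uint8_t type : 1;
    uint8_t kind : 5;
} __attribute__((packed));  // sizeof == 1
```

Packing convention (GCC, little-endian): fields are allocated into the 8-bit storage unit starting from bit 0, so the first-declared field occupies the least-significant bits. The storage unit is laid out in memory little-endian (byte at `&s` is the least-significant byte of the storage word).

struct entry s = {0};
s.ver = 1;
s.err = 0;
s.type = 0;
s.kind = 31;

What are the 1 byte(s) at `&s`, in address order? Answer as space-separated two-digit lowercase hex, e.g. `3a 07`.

[0+:1] ver=1 & 0x1 = 0x1; word=0x01
[1+:1] err=0 & 0x1 = 0x0; word=0x01
[2+:1] type=0 & 0x1 = 0x0; word=0x01
[3+:5] kind=31 & 0x1f = 0x1f; word=0xf9
word = 0xf9 → little-endian bytes:
  [0]=0xf9

f9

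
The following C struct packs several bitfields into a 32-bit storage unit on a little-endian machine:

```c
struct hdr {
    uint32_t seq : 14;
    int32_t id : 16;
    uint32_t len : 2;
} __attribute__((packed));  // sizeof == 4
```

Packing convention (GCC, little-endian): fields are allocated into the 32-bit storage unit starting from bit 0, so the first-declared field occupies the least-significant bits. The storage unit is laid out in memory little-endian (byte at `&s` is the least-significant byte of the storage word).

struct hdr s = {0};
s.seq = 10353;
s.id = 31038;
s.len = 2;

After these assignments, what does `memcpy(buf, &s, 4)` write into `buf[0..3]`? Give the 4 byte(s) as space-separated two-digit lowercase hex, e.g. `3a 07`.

71 a8 4f 9e

[0+:14] seq=10353 & 0x3fff = 0x2871; word=0x00002871
[14+:16] id=31038 & 0xffff = 0x793e; word=0x1e4fa871
[30+:2] len=2 & 0x3 = 0x2; word=0x9e4fa871
word = 0x9e4fa871 → little-endian bytes:
  [0]=0x71  [1]=0xa8  [2]=0x4f  [3]=0x9e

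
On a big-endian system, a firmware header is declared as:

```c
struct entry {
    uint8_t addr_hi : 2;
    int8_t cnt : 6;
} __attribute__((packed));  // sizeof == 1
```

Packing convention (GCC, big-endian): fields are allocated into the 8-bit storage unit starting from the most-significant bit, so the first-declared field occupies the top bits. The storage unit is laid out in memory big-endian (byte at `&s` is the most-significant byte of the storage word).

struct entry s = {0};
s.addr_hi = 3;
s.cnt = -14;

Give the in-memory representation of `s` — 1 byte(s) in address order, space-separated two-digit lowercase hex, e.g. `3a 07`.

f2

addr_hi:2 = 3 → 0x3 << 6 → word 0xc0
cnt:6 = -14 → 0x32 << 0 → word 0xf2
word = 0xf2 → big-endian bytes:
  [0]=0xf2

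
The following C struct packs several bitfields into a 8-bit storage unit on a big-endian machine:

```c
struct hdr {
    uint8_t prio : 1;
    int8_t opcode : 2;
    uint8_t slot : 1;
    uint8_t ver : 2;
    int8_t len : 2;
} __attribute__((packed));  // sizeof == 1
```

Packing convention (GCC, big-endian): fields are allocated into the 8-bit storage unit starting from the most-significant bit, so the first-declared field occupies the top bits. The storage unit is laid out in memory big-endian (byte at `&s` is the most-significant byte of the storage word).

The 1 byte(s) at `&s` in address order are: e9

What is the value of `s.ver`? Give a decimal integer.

[0]=0xe9 (big-endian) → word 0xe9
prio [7+:1] = (word>>7) & 0x1 = 1
opcode [5+:2] = (word>>5) & 0x3 = 3
slot [4+:1] = (word>>4) & 0x1 = 0
ver [2+:2] = (word>>2) & 0x3 = 2  ←
len [0+:2] = (word>>0) & 0x3 = 1

2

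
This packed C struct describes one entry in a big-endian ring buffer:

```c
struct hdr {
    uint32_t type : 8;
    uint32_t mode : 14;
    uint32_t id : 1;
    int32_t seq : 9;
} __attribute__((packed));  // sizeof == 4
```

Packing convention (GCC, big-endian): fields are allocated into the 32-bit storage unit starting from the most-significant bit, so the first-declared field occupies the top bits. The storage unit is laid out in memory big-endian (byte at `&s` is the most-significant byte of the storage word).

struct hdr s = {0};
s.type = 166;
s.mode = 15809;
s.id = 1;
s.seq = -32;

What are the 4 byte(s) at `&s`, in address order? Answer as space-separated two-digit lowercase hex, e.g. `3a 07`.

a6 f7 07 e0

type (8b) val=166 bits=0xa6 at bit 24: 0xa6000000
mode (14b) val=15809 bits=0x3dc1 at bit 10: 0xa6f70400
id (1b) val=1 bits=0x1 at bit 9: 0xa6f70600
seq (9b) val=-32 bits=0x1e0 at bit 0: 0xa6f707e0
word = 0xa6f707e0 → big-endian bytes:
  [0]=0xa6  [1]=0xf7  [2]=0x07  [3]=0xe0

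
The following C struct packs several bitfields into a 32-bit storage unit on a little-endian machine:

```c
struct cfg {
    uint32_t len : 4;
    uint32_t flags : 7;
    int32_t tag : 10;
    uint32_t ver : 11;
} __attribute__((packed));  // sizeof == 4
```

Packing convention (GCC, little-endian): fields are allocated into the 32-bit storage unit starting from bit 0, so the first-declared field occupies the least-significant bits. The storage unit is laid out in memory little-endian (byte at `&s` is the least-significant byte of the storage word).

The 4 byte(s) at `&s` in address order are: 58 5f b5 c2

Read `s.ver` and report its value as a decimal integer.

[0]=0x58 [1]=0x5f [2]=0xb5 [3]=0xc2 (little-endian) → word 0xc2b55f58
len [0+:4] = (word>>0) & 0xf = 8
flags [4+:7] = (word>>4) & 0x7f = 117
tag [11+:10] = (word>>11) & 0x3ff = 683
ver [21+:11] = (word>>21) & 0x7ff = 1557  ←

1557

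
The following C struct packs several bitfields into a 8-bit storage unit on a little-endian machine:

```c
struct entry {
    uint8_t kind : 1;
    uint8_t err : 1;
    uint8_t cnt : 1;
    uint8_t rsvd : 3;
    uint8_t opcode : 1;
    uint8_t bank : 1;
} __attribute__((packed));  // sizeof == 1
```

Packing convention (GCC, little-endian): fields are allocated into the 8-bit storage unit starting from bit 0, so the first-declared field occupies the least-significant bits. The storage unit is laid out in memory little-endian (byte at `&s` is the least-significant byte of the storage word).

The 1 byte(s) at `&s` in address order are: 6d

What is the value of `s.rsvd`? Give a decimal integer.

5

[0]=0x6d (little-endian) → word 0x6d
kind [0+:1] = (word>>0) & 0x1 = 1
err [1+:1] = (word>>1) & 0x1 = 0
cnt [2+:1] = (word>>2) & 0x1 = 1
rsvd [3+:3] = (word>>3) & 0x7 = 5  ←
opcode [6+:1] = (word>>6) & 0x1 = 1
bank [7+:1] = (word>>7) & 0x1 = 0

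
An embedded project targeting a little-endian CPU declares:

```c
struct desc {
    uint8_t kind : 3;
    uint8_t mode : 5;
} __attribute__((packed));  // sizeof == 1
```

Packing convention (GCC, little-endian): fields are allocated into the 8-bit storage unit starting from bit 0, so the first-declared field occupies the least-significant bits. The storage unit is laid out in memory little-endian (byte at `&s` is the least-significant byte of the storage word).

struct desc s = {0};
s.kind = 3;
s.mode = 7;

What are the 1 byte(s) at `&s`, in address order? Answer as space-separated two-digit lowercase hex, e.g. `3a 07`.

3b

kind (3b) val=3 bits=0x3 at bit 0: 0x03
mode (5b) val=7 bits=0x7 at bit 3: 0x3b
word = 0x3b → little-endian bytes:
  [0]=0x3b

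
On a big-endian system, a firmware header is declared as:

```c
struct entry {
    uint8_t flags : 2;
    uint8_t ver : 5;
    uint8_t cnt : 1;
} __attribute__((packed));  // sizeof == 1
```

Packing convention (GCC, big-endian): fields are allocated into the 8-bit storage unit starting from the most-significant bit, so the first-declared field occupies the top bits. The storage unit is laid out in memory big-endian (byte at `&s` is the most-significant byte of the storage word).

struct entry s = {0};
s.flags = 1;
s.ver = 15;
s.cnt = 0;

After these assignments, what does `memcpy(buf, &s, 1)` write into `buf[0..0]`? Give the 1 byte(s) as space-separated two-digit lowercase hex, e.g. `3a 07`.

5e

flags:2 = 1 → 0x1 << 6 → word 0x40
ver:5 = 15 → 0xf << 1 → word 0x5e
cnt:1 = 0 → 0x0 << 0 → word 0x5e
word = 0x5e → big-endian bytes:
  [0]=0x5e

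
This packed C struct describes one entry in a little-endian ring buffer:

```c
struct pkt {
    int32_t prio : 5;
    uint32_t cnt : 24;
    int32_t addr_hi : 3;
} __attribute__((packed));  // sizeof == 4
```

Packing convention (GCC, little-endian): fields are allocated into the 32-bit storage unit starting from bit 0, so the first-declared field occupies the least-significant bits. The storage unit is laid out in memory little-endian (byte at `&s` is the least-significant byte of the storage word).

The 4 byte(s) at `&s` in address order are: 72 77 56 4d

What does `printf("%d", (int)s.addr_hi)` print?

2

[0]=0x72 [1]=0x77 [2]=0x56 [3]=0x4d (little-endian) → word 0x4d567772
prio:5 @ bit 0 → (0x4d567772>>0)&0x1f = 0x12
cnt:24 @ bit 5 → (0x4d567772>>5)&0xffffff = 0x6ab3bb
addr_hi:3 @ bit 29 → (0x4d567772>>29)&0x7 = 0x2  ←
addr_hi signed 3b, MSB=0: value = 2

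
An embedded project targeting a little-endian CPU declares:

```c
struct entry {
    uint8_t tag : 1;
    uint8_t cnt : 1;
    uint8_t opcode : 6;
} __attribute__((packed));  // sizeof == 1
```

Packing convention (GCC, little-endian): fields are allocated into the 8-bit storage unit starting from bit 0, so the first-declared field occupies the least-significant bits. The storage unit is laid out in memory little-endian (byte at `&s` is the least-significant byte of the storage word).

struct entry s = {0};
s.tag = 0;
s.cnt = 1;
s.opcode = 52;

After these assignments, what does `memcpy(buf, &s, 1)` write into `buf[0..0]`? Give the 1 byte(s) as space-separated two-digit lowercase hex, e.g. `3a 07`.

[0+:1] tag=0 & 0x1 = 0x0; word=0x00
[1+:1] cnt=1 & 0x1 = 0x1; word=0x02
[2+:6] opcode=52 & 0x3f = 0x34; word=0xd2
word = 0xd2 → little-endian bytes:
  [0]=0xd2

d2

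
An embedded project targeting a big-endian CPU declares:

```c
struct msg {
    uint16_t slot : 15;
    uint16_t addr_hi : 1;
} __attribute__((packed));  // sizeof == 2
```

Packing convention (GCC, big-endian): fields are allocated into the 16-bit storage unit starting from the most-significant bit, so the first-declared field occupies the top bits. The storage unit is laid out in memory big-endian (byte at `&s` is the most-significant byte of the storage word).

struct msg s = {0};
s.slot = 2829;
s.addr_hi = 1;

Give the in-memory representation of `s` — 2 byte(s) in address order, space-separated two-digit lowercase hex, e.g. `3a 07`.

16 1b

slot (15b) val=2829 bits=0xb0d at bit 1: 0x161a
addr_hi (1b) val=1 bits=0x1 at bit 0: 0x161b
word = 0x161b → big-endian bytes:
  [0]=0x16  [1]=0x1b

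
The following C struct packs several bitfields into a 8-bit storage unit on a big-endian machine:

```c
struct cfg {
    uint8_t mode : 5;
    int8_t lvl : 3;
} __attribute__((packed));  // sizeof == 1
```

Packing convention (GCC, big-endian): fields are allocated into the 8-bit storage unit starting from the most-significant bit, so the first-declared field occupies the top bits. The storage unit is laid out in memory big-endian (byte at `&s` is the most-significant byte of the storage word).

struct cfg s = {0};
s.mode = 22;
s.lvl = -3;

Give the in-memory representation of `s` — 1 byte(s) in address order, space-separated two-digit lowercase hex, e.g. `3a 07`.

mode (5b) val=22 bits=0x16 at bit 3: 0xb0
lvl (3b) val=-3 bits=0x5 at bit 0: 0xb5
word = 0xb5 → big-endian bytes:
  [0]=0xb5

b5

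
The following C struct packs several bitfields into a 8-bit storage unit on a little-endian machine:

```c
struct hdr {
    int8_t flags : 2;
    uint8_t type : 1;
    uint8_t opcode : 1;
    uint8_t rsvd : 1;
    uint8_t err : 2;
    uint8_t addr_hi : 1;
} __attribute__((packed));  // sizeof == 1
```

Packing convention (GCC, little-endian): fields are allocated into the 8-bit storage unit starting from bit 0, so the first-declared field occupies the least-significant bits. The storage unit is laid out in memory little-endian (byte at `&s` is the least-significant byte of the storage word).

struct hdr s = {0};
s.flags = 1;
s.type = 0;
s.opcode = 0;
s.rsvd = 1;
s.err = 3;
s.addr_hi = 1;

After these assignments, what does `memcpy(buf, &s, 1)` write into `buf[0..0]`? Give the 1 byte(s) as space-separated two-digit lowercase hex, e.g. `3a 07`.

flags (2b) val=1 bits=0x1 at bit 0: 0x01
type (1b) val=0 bits=0x0 at bit 2: 0x01
opcode (1b) val=0 bits=0x0 at bit 3: 0x01
rsvd (1b) val=1 bits=0x1 at bit 4: 0x11
err (2b) val=3 bits=0x3 at bit 5: 0x71
addr_hi (1b) val=1 bits=0x1 at bit 7: 0xf1
word = 0xf1 → little-endian bytes:
  [0]=0xf1

f1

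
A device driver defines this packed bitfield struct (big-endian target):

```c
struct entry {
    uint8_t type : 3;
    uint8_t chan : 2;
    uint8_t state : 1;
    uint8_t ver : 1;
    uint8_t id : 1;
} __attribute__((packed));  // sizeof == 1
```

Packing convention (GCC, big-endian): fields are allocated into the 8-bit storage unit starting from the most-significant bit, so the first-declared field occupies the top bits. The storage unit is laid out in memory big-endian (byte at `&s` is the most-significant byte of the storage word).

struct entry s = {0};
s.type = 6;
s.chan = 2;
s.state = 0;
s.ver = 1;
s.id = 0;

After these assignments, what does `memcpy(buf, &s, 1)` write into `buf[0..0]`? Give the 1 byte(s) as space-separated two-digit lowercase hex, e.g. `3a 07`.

d2

type (3b) val=6 bits=0x6 at bit 5: 0xc0
chan (2b) val=2 bits=0x2 at bit 3: 0xd0
state (1b) val=0 bits=0x0 at bit 2: 0xd0
ver (1b) val=1 bits=0x1 at bit 1: 0xd2
id (1b) val=0 bits=0x0 at bit 0: 0xd2
word = 0xd2 → big-endian bytes:
  [0]=0xd2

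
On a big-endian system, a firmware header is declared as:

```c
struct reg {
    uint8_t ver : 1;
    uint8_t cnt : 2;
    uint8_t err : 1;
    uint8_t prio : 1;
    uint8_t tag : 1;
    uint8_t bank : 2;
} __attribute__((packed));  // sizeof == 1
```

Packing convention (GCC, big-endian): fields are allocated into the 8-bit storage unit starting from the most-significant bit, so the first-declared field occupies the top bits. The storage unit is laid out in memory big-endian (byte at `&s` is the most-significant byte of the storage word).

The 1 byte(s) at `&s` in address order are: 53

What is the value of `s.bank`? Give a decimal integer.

[0]=0x53 (big-endian) → word 0x53
ver [7+:1] = (word>>7) & 0x1 = 0
cnt [5+:2] = (word>>5) & 0x3 = 2
err [4+:1] = (word>>4) & 0x1 = 1
prio [3+:1] = (word>>3) & 0x1 = 0
tag [2+:1] = (word>>2) & 0x1 = 0
bank [0+:2] = (word>>0) & 0x3 = 3  ←

3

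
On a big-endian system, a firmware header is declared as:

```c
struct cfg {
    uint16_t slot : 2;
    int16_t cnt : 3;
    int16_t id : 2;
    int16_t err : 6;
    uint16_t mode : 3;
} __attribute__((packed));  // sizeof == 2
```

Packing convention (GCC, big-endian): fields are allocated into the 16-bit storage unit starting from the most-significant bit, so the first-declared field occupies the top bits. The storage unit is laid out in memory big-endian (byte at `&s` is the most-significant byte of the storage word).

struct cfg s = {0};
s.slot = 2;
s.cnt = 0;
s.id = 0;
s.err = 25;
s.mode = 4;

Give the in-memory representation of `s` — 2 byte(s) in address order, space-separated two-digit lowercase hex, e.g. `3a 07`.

slot (2b) val=2 bits=0x2 at bit 14: 0x8000
cnt (3b) val=0 bits=0x0 at bit 11: 0x8000
id (2b) val=0 bits=0x0 at bit 9: 0x8000
err (6b) val=25 bits=0x19 at bit 3: 0x80c8
mode (3b) val=4 bits=0x4 at bit 0: 0x80cc
word = 0x80cc → big-endian bytes:
  [0]=0x80  [1]=0xcc

80 cc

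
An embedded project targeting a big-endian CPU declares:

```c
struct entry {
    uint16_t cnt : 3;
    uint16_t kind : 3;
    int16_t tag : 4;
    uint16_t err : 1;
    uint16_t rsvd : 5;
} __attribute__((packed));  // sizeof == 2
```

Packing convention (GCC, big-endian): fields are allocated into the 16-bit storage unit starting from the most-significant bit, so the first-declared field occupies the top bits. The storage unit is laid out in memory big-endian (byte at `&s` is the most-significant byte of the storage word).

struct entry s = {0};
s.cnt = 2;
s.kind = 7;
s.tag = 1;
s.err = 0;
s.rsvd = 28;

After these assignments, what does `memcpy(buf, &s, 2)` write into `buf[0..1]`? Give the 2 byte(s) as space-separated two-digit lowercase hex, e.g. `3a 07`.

5c 5c

cnt (3b) val=2 bits=0x2 at bit 13: 0x4000
kind (3b) val=7 bits=0x7 at bit 10: 0x5c00
tag (4b) val=1 bits=0x1 at bit 6: 0x5c40
err (1b) val=0 bits=0x0 at bit 5: 0x5c40
rsvd (5b) val=28 bits=0x1c at bit 0: 0x5c5c
word = 0x5c5c → big-endian bytes:
  [0]=0x5c  [1]=0x5c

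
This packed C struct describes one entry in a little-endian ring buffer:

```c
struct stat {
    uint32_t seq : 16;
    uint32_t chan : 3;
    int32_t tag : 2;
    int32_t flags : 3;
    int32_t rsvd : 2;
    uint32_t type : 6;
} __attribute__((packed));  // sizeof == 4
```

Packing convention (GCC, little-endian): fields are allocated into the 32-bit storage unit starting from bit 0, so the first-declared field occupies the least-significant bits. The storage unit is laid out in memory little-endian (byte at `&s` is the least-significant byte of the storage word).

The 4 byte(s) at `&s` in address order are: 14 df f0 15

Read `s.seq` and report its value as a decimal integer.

[0]=0x14 [1]=0xdf [2]=0xf0 [3]=0x15 (little-endian) → word 0x15f0df14
seq [0+:16] = (word>>0) & 0xffff = 57108  ←
chan [16+:3] = (word>>16) & 0x7 = 0
tag [19+:2] = (word>>19) & 0x3 = 2
flags [21+:3] = (word>>21) & 0x7 = 7
rsvd [24+:2] = (word>>24) & 0x3 = 1
type [26+:6] = (word>>26) & 0x3f = 5

57108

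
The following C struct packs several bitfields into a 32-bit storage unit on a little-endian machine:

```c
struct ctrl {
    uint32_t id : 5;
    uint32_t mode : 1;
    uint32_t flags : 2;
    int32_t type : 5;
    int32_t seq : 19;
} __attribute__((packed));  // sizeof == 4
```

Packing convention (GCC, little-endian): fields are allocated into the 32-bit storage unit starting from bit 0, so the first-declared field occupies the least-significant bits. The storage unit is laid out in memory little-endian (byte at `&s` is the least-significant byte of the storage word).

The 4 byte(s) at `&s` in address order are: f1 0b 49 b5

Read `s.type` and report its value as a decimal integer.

[0]=0xf1 [1]=0x0b [2]=0x49 [3]=0xb5 (little-endian) → word 0xb5490bf1
id [0+:5] = (word>>0) & 0x1f = 17
mode [5+:1] = (word>>5) & 0x1 = 1
flags [6+:2] = (word>>6) & 0x3 = 3
type [8+:5] = (word>>8) & 0x1f = 11  ←
seq [13+:19] = (word>>13) & 0x7ffff = 371272
type signed 5b, MSB=0: value = 11

11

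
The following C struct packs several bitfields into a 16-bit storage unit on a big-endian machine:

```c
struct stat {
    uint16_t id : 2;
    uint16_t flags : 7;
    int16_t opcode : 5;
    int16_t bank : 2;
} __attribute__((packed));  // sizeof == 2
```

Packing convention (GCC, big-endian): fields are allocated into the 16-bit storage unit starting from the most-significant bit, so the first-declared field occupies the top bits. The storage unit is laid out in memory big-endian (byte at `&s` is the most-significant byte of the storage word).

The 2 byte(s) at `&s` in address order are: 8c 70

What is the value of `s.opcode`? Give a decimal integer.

[0]=0x8c [1]=0x70 (big-endian) → word 0x8c70
id:2 @ bit 14 → (0x8c70>>14)&0x3 = 0x2
flags:7 @ bit 7 → (0x8c70>>7)&0x7f = 0x18
opcode:5 @ bit 2 → (0x8c70>>2)&0x1f = 0x1c  ←
bank:2 @ bit 0 → (0x8c70>>0)&0x3 = 0x0
opcode signed 5b, MSB=1: 28 - 32 = -4

-4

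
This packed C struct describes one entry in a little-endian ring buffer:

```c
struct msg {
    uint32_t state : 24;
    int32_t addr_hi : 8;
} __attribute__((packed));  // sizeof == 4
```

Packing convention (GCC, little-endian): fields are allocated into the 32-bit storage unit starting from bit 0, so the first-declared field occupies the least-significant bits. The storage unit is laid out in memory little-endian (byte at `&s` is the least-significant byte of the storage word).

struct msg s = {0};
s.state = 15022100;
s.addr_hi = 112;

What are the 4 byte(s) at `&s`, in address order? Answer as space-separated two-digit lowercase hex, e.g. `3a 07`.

[0+:24] state=15022100 & 0xffffff = 0xe53814; word=0x00e53814
[24+:8] addr_hi=112 & 0xff = 0x70; word=0x70e53814
word = 0x70e53814 → little-endian bytes:
  [0]=0x14  [1]=0x38  [2]=0xe5  [3]=0x70

14 38 e5 70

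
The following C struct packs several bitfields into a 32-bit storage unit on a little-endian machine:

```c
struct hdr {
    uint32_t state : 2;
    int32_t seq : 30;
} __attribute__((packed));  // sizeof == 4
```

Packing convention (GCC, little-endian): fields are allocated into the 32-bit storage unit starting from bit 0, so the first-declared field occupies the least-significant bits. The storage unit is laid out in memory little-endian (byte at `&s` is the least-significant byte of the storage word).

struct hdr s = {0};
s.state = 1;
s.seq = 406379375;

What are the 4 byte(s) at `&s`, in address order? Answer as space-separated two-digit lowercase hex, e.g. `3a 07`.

bd 6d e3 60

state (2b) val=1 bits=0x1 at bit 0: 0x00000001
seq (30b) val=406379375 bits=0x1838db6f at bit 2: 0x60e36dbd
word = 0x60e36dbd → little-endian bytes:
  [0]=0xbd  [1]=0x6d  [2]=0xe3  [3]=0x60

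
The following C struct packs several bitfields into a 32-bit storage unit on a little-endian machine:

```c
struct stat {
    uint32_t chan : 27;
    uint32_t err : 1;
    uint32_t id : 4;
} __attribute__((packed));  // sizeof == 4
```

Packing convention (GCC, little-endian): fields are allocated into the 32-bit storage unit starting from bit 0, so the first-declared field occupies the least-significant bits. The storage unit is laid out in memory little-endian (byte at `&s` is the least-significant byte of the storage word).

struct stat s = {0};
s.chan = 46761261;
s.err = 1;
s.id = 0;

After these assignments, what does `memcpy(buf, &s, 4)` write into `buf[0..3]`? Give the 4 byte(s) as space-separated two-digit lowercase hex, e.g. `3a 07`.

2d 85 c9 0a

[0+:27] chan=46761261 & 0x7ffffff = 0x2c9852d; word=0x02c9852d
[27+:1] err=1 & 0x1 = 0x1; word=0x0ac9852d
[28+:4] id=0 & 0xf = 0x0; word=0x0ac9852d
word = 0x0ac9852d → little-endian bytes:
  [0]=0x2d  [1]=0x85  [2]=0xc9  [3]=0x0a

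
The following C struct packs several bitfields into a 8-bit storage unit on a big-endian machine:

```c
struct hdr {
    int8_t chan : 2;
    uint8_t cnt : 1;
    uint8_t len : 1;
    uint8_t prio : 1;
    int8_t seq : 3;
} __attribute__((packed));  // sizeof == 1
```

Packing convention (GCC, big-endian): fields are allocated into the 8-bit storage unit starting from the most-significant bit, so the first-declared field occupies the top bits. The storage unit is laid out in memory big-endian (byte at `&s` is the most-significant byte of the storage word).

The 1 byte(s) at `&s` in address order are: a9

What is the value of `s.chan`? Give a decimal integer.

-2

[0]=0xa9 (big-endian) → word 0xa9
chan [6+:2] = (word>>6) & 0x3 = 2  ←
cnt [5+:1] = (word>>5) & 0x1 = 1
len [4+:1] = (word>>4) & 0x1 = 0
prio [3+:1] = (word>>3) & 0x1 = 1
seq [0+:3] = (word>>0) & 0x7 = 1
chan signed 2b, MSB=1: 2 - 4 = -2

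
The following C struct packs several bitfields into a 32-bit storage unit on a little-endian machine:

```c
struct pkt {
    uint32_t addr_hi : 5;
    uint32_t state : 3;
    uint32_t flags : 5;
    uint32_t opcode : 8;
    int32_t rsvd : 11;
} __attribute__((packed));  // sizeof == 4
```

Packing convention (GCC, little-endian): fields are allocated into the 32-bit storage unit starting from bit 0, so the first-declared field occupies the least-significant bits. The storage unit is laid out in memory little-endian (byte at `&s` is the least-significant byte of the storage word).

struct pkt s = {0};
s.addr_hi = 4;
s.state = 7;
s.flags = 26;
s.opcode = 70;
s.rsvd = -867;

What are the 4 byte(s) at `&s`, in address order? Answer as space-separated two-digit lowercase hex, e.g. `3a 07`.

e4 da a8 93

[0+:5] addr_hi=4 & 0x1f = 0x4; word=0x00000004
[5+:3] state=7 & 0x7 = 0x7; word=0x000000e4
[8+:5] flags=26 & 0x1f = 0x1a; word=0x00001ae4
[13+:8] opcode=70 & 0xff = 0x46; word=0x0008dae4
[21+:11] rsvd=-867 & 0x7ff = 0x49d; word=0x93a8dae4
word = 0x93a8dae4 → little-endian bytes:
  [0]=0xe4  [1]=0xda  [2]=0xa8  [3]=0x93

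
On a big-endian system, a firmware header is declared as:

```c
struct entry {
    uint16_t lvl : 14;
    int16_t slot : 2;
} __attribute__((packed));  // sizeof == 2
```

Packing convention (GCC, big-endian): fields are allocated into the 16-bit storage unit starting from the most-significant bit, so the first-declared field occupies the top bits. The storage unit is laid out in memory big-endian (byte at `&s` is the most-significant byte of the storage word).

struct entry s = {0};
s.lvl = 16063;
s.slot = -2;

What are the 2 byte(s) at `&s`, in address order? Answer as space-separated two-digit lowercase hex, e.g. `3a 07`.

lvl (14b) val=16063 bits=0x3ebf at bit 2: 0xfafc
slot (2b) val=-2 bits=0x2 at bit 0: 0xfafe
word = 0xfafe → big-endian bytes:
  [0]=0xfa  [1]=0xfe

fa fe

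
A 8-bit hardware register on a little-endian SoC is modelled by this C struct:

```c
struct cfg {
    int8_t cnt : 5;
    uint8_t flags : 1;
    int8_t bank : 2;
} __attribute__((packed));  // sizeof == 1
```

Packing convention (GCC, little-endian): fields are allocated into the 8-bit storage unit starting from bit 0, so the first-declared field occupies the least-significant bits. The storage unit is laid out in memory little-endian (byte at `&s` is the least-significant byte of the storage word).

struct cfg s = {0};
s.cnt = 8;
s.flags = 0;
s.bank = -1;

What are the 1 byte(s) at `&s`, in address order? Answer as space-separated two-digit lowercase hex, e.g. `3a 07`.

c8

cnt (5b) val=8 bits=0x8 at bit 0: 0x08
flags (1b) val=0 bits=0x0 at bit 5: 0x08
bank (2b) val=-1 bits=0x3 at bit 6: 0xc8
word = 0xc8 → little-endian bytes:
  [0]=0xc8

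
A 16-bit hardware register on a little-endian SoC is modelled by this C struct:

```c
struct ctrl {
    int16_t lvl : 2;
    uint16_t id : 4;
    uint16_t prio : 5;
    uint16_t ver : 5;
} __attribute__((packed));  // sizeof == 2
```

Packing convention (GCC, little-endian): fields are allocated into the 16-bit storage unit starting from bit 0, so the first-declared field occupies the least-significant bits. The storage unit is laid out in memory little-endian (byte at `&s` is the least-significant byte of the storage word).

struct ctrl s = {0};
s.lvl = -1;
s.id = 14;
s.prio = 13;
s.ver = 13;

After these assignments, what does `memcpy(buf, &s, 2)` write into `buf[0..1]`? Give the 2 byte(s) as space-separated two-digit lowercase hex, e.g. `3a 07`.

7b 6b

[0+:2] lvl=-1 & 0x3 = 0x3; word=0x0003
[2+:4] id=14 & 0xf = 0xe; word=0x003b
[6+:5] prio=13 & 0x1f = 0xd; word=0x037b
[11+:5] ver=13 & 0x1f = 0xd; word=0x6b7b
word = 0x6b7b → little-endian bytes:
  [0]=0x7b  [1]=0x6b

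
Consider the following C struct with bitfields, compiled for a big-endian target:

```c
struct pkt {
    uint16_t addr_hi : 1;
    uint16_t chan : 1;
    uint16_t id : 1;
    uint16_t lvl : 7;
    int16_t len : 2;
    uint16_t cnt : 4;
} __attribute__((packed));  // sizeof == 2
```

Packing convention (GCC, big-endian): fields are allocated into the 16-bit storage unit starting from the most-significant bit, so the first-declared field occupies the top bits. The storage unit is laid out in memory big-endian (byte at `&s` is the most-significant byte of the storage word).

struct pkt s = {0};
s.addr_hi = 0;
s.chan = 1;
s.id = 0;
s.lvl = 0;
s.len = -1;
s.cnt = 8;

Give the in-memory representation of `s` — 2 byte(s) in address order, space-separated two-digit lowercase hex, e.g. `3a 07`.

40 38

addr_hi (1b) val=0 bits=0x0 at bit 15: 0x0000
chan (1b) val=1 bits=0x1 at bit 14: 0x4000
id (1b) val=0 bits=0x0 at bit 13: 0x4000
lvl (7b) val=0 bits=0x0 at bit 6: 0x4000
len (2b) val=-1 bits=0x3 at bit 4: 0x4030
cnt (4b) val=8 bits=0x8 at bit 0: 0x4038
word = 0x4038 → big-endian bytes:
  [0]=0x40  [1]=0x38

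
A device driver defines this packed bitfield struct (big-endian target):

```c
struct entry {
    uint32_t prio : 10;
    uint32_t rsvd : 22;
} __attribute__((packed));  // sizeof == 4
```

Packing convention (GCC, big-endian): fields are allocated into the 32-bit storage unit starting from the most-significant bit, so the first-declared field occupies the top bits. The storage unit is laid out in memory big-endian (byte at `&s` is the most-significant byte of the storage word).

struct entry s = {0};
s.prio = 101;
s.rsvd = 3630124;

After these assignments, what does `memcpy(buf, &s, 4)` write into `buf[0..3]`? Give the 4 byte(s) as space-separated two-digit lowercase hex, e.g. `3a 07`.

prio (10b) val=101 bits=0x65 at bit 22: 0x19400000
rsvd (22b) val=3630124 bits=0x37642c at bit 0: 0x1977642c
word = 0x1977642c → big-endian bytes:
  [0]=0x19  [1]=0x77  [2]=0x64  [3]=0x2c

19 77 64 2c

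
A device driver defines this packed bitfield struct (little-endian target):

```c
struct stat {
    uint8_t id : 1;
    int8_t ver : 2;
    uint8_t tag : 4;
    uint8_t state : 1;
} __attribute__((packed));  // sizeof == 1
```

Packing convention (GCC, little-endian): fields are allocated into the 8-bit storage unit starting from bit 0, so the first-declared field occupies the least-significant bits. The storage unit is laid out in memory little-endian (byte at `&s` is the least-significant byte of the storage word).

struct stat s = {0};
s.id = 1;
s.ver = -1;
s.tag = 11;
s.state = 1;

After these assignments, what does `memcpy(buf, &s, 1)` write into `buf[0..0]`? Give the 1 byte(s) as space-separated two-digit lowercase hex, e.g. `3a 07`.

id (1b) val=1 bits=0x1 at bit 0: 0x01
ver (2b) val=-1 bits=0x3 at bit 1: 0x07
tag (4b) val=11 bits=0xb at bit 3: 0x5f
state (1b) val=1 bits=0x1 at bit 7: 0xdf
word = 0xdf → little-endian bytes:
  [0]=0xdf

df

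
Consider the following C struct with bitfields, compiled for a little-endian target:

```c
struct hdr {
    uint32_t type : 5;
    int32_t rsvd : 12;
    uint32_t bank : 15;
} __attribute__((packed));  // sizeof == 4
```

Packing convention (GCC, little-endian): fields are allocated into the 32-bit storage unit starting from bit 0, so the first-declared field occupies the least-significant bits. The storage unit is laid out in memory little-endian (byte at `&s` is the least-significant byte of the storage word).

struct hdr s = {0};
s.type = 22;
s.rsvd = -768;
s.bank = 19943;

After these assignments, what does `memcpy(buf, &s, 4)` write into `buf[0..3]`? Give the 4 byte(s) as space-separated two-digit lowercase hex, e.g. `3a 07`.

16 a0 cf 9b

[0+:5] type=22 & 0x1f = 0x16; word=0x00000016
[5+:12] rsvd=-768 & 0xfff = 0xd00; word=0x0001a016
[17+:15] bank=19943 & 0x7fff = 0x4de7; word=0x9bcfa016
word = 0x9bcfa016 → little-endian bytes:
  [0]=0x16  [1]=0xa0  [2]=0xcf  [3]=0x9b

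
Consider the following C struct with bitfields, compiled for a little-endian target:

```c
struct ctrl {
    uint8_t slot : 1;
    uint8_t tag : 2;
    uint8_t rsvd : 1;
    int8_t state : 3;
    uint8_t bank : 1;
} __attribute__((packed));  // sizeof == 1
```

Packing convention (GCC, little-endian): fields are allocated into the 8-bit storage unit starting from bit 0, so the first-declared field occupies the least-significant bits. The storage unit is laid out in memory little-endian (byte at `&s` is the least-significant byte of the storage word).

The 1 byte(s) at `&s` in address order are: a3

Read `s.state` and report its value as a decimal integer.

[0]=0xa3 (little-endian) → word 0xa3
slot:1 @ bit 0 → (0xa3>>0)&0x1 = 0x1
tag:2 @ bit 1 → (0xa3>>1)&0x3 = 0x1
rsvd:1 @ bit 3 → (0xa3>>3)&0x1 = 0x0
state:3 @ bit 4 → (0xa3>>4)&0x7 = 0x2  ←
bank:1 @ bit 7 → (0xa3>>7)&0x1 = 0x1
state signed 3b, MSB=0: value = 2

2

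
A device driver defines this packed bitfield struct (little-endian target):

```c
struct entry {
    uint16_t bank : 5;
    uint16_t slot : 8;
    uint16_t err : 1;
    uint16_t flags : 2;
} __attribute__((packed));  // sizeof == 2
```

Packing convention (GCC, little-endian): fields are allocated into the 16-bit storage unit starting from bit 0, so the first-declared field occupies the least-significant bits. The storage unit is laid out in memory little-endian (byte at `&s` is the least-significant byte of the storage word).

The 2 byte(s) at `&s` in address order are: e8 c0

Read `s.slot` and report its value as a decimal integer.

7

[0]=0xe8 [1]=0xc0 (little-endian) → word 0xc0e8
bank [0+:5] = (word>>0) & 0x1f = 8
slot [5+:8] = (word>>5) & 0xff = 7  ←
err [13+:1] = (word>>13) & 0x1 = 0
flags [14+:2] = (word>>14) & 0x3 = 3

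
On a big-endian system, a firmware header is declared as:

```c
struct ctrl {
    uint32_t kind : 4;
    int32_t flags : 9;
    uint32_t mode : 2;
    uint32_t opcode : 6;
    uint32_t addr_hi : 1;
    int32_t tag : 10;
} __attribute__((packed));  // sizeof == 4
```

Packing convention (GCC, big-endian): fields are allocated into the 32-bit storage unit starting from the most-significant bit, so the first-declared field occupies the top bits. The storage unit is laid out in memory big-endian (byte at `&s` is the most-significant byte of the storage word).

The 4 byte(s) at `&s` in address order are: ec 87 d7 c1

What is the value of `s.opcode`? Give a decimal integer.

[0]=0xec [1]=0x87 [2]=0xd7 [3]=0xc1 (big-endian) → word 0xec87d7c1
kind [28+:4] = (word>>28) & 0xf = 14
flags [19+:9] = (word>>19) & 0x1ff = 400
mode [17+:2] = (word>>17) & 0x3 = 3
opcode [11+:6] = (word>>11) & 0x3f = 58  ←
addr_hi [10+:1] = (word>>10) & 0x1 = 1
tag [0+:10] = (word>>0) & 0x3ff = 961

58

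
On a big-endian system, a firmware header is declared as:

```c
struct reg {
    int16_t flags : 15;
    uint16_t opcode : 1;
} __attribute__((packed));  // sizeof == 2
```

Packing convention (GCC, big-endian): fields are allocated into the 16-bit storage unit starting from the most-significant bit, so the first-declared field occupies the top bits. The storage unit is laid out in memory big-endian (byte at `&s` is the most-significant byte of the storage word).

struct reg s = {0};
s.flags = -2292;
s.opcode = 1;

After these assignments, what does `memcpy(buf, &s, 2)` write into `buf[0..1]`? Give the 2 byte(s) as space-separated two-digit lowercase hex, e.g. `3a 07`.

ee 19

flags (15b) val=-2292 bits=0x770c at bit 1: 0xee18
opcode (1b) val=1 bits=0x1 at bit 0: 0xee19
word = 0xee19 → big-endian bytes:
  [0]=0xee  [1]=0x19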